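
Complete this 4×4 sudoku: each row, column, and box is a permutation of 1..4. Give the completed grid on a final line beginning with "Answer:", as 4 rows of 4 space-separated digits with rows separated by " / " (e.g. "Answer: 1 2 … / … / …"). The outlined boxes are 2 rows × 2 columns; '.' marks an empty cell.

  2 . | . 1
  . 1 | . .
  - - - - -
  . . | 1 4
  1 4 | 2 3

Step 1. [r1c2∈{3}] r1c2 has the single candidate 3. So r1c2=3.
Step 2. [r1c3∈{4}] r1c3 is down to just 4, so r1c3=4.
Step 3. [r2c1∈{4}] r2c1's peers cover all but 4, so r2c1=4.
Step 4. [r3c2∈{2}] nothing but 2 survives at r3c2 ⇒ r3c2=2.
Step 5. [r3c1∈{3}] r3c1 is down to just 3. So r3c1=3.
Step 6. [r2c4∈{2}] r2c4 has the single candidate 2 ⇒ r2c4=2.
Step 7. [r2c3∈{3}] r2c3 is down to just 3. So r2c3=3.

Answer: 2 3 4 1 / 4 1 3 2 / 3 2 1 4 / 1 4 2 3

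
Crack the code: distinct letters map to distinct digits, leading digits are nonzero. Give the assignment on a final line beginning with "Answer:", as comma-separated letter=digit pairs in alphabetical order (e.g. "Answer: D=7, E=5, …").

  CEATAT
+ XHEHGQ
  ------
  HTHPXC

Step 1. [col 1: T + Q ≡ C (mod 10)] column 1 (T + Q ≡ C (mod 10), carry-in 0) doesn't pin C yet; pick C=4 and continue ⇒ C=4.
Step 2. [col 1: T + Q ≡ C (mod 10)] no forcing yet in column 1 (carry-in 0); Q=9 is free and consistent — try it, so Q=9.
Step 3. [col 1: T + Q ≡ C (mod 10)] column 1 reads T+Q+carry(0)=C with Q=9, C=4; with digits 4,9 already taken and all letters distinct, the only value for T is 5. So T=5.
Step 4. [col 2: A + G ≡ X (mod 10)] several values work for X in column 2 (A + G ≡ X (mod 10), carry-in 1); try X=1. So X=1.
Step 5. [col 2: A + G ≡ X (mod 10)] several values work for A in column 2 (A + G ≡ X (mod 10), carry-in 1); try A=7 ⇒ A=7.
Step 6. [col 2: A + G ≡ X (mod 10)] from column 2 (A=7, X=1, carry-in 1, digits 1,4,5,7,9 already taken and all letters distinct): G must equal 3 ⇒ G=3.
Step 7. [col 3: T + H ≡ P (mod 10)] column 3 (T + H ≡ P (mod 10), carry-in 1) doesn't pin P yet; pick P=2 and continue, so P=2.
Step 8. [col 3: T + H ≡ P (mod 10)] column 3: given T=5, P=2, carry-in 1, and digits 1,2,3,4,5,7,9 already taken and all letters distinct, T+H≡P (mod 10) forces H=6. So H=6.
Step 9. [col 4: A + E ≡ H (mod 10)] column 4: given A=7, H=6, carry-in 1, and digits 1,2,3,4,5,6,7,9 already taken and all letters distinct, A+E≡H (mod 10) forces E=8, so E=8.

Answer: A=7, C=4, E=8, G=3, H=6, P=2, Q=9, T=5, X=1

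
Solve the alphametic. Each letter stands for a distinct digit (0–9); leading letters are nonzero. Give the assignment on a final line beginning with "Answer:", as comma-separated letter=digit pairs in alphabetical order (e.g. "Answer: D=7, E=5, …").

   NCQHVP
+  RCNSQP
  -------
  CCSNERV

Step 1. [col 1: P + P ≡ V (mod 10)] V=6 is one option consistent with column 1 (P + P ≡ V (mod 10), carry-in 0) — take it. So V=6.
Step 2. [col 1: P + P ≡ V (mod 10)] P=8 is one option consistent with column 1 (P + P ≡ V (mod 10), carry-in 0) — take it, so P=8.
Step 3. [C] adding two 6-digit numbers gives at most 6+1 digits, and here it does — C is that final carry and must be 1 ⇒ C=1.
Step 4. [col 2: V + Q ≡ R (mod 10)] several values work for R in column 2 (V + Q ≡ R (mod 10), carry-in 1); try R=7, so R=7.
Step 5. [col 2: V + Q ≡ R (mod 10)] in column 2 we have V+Q≡R with carry-in 1; given V=6, R=7 and digits 1,6,7,8 already taken and all letters distinct, that pins Q to 0. So Q=0.
Step 6. [col 3: H + S ≡ E (mod 10)] column 3 (H + S ≡ E (mod 10), carry-in 0) doesn't pin E yet; pick E=5 and continue, so E=5.
Step 7. [col 3: H + S ≡ E (mod 10)] no forcing yet in column 3 (carry-in 0); H=3 is free and consistent — try it ⇒ H=3.
Step 8. [col 3: H + S ≡ E (mod 10)] in column 3 we have H+S≡E with carry-in 0; given H=3, E=5 and digits 0,1,3,5,6,7,8 already taken and all letters distinct, that pins S to 2 ⇒ S=2.
Step 9. [col 4: Q + N ≡ N (mod 10)] several values work for N in column 4 (Q + N ≡ N (mod 10), carry-in 0); try N=4, so N=4.

Answer: C=1, E=5, H=3, N=4, P=8, Q=0, R=7, S=2, V=6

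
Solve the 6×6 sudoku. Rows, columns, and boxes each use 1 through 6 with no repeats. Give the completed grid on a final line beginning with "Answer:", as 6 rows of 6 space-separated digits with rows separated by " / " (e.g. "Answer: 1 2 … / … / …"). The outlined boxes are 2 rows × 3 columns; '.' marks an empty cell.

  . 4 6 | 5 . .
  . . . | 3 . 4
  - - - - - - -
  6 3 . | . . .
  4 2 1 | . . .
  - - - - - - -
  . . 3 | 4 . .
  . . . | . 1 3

Step 1. [r1c5∈{2}] r1c5 is down to just 2. So r1c5=2.
Step 2. [r3c3∈{5}] nothing but 5 survives at r3c3, so r3c3=5.
Step 3. [r4c4∈{6}] r4c4's peers cover all but 6 ⇒ r4c4=6.
Step 4. [r6c4∈{2}] nothing but 2 survives at r6c4. So r6c4=2.
Step 5. [r6c1∈{5}] nothing but 5 survives at r6c1, so r6c1=5.
Step 6. [r5c6∈{5,6}] r5c6 is the only open cell in col 6 admitting 6. So r5c6=6.
Step 7. [r5c1∈{1,2}] across row 5, 2 lands solely at r5c1. So r5c1=2.
Step 8. [r2c1∈{1}] r2c1 has the single candidate 1 ⇒ r2c1=1.
Step 9. [r4c5∈{3,5}] across row 4, 3 lands solely at r4c5, so r4c5=3.
Step 10. [r1c6∈{1}] r1c6's peers cover all but 1. So r1c6=1.
Step 11. [r4c6∈{5}] r4c6 has the single candidate 5 ⇒ r4c6=5.
Step 12. [r2c5∈{6}] r2c5 is down to just 6 ⇒ r2c5=6.
Step 13. [r3c5∈{4}] r3c5's peers cover all but 4. So r3c5=4.
Step 14. [r3c4∈{1}] nothing but 1 survives at r3c4 ⇒ r3c4=1.
Step 15. [r1c1∈{3}] nothing but 3 survives at r1c1 ⇒ r1c1=3.
Step 16. [r2c3∈{2}] only 2 remains possible at r2c3, so r2c3=2.
Step 17. [r5c5∈{5}] nothing but 5 survives at r5c5. So r5c5=5.
Step 18. [r6c3∈{4}] r6c3's peers cover all but 4, so r6c3=4.
Step 19. [r2c2∈{5}] r2c2 is down to just 5. So r2c2=5.
Step 20. [r6c2∈{6}] nothing but 6 survives at r6c2. So r6c2=6.
Step 21. [r5c2∈{1}] only 1 remains possible at r5c2. So r5c2=1.
Step 22. [r3c6∈{2}] r3c6 has the single candidate 2 ⇒ r3c6=2.

Answer: 3 4 6 5 2 1 / 1 5 2 3 6 4 / 6 3 5 1 4 2 / 4 2 1 6 3 5 / 2 1 3 4 5 6 / 5 6 4 2 1 3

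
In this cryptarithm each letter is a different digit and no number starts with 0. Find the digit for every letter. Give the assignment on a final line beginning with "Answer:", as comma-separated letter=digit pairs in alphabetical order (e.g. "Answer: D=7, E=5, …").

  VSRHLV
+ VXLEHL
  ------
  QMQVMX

Step 1. [col 1: V + L ≡ X (mod 10)] column 1 (V + L ≡ X (mod 10), carry-in 0) doesn't pin V yet; pick V=3 and continue. So V=3.
Step 2. [col 1: V + L ≡ X (mod 10)] several values work for X in column 1 (V + L ≡ X (mod 10), carry-in 0); try X=7. So X=7.
Step 3. [col 1: V + L ≡ X (mod 10)] in column 1 we have V+L≡X with carry-in 0; given V=3, X=7 and digits 3,7 already taken and all letters distinct, that pins L to 4 ⇒ L=4.
Step 4. [col 2: L + H ≡ M (mod 10)] column 2 (L + H ≡ M (mod 10), carry-in 0) doesn't pin M yet; pick M=9 and continue, so M=9.
Step 5. [col 2: L + H ≡ M (mod 10)] column 2 reads L+H+carry(0)=M with L=4, M=9; with digits 3,4,7,9 already taken and all letters distinct, the only value for H is 5. So H=5.
Step 6. [col 3: H + E ≡ V (mod 10)] column 3: given H=5, V=3, carry-in 0, and digits 3,4,5,7,9 already taken and all letters distinct, H+E≡V (mod 10) forces E=8 ⇒ E=8.
Step 7. [col 4: R + L ≡ Q (mod 10)] no forcing yet in column 4 (carry-in 1); R=1 is free and consistent — try it ⇒ R=1.
Step 8. [col 4: R + L ≡ Q (mod 10)] column 4 reads R+L+carry(1)=Q with R=1, L=4; with digits 1,3,4,5,7,8,9 already taken and all letters distinct, the only value for Q is 6, so Q=6.
Step 9. [col 5: S + X ≡ M (mod 10)] column 5 reads S+X+carry(0)=M with X=7, M=9; with digits 1,3,4,5,6,7,8,9 already taken and all letters distinct, the only value for S is 2. So S=2.

Answer: E=8, H=5, L=4, M=9, Q=6, R=1, S=2, V=3, X=7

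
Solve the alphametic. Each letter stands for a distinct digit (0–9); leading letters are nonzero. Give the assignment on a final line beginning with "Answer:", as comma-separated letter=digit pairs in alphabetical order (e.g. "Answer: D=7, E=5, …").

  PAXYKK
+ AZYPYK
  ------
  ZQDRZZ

Step 1. [col 1: K + K ≡ Z (mod 10)] several values work for K in column 1 (K + K ≡ Z (mod 10), carry-in 0); try K=7 ⇒ K=7.
Step 2. [col 1: K + K ≡ Z (mod 10)] column 1: given K=7, carry-in 0, and digits 7 already taken and all letters distinct, K+K≡Z (mod 10) forces Z=4, so Z=4.
Step 3. [col 2: K + Y ≡ Z (mod 10)] column 2 reads K+Y+carry(1)=Z with K=7, Z=4; with digits 4,7 already taken and all letters distinct, the only value for Y is 6. So Y=6.
Step 4. [col 3: Y + P ≡ R (mod 10)] no forcing yet in column 3 (carry-in 1); R=0 is free and consistent — try it ⇒ R=0.
Step 5. [col 3: Y + P ≡ R (mod 10)] column 3: given Y=6, R=0, carry-in 1, and digits 0,4,6,7 already taken and all letters distinct, Y+P≡R (mod 10) forces P=3 ⇒ P=3.
Step 6. [col 4: X + Y ≡ D (mod 10)] X=2 is one option consistent with column 4 (X + Y ≡ D (mod 10), carry-in 1) — take it ⇒ X=2.
Step 7. [col 4: X + Y ≡ D (mod 10)] in column 4 we have X+Y≡D with carry-in 1; given X=2, Y=6 and digits 0,2,3,4,6,7 already taken and all letters distinct, that pins D to 9, so D=9.
Step 8. [col 5: A + Z ≡ Q (mod 10)] column 5 reads A+Z+carry(0)=Q with Z=4; with digits 0,2,3,4,6,7,9 already taken and all letters distinct, the only value for A is 1, so A=1.
Step 9. [col 5: A + Z ≡ Q (mod 10)] in column 5 we have A+Z≡Q with carry-in 0; given A=1, Z=4 and digits 0,1,2,3,4,6,7,9 already taken and all letters distinct, that pins Q to 5, so Q=5.

Answer: A=1, D=9, K=7, P=3, Q=5, R=0, X=2, Y=6, Z=4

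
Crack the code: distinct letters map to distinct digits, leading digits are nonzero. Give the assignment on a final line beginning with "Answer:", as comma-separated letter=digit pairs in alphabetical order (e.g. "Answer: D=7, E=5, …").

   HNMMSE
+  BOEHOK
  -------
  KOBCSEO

Step 1. [col 1: E + K ≡ O (mod 10)] column 1 (E + K ≡ O (mod 10), carry-in 0) doesn't pin O yet; pick O=0 and continue. So O=0.
Step 2. [col 1: E + K ≡ O (mod 10)] no forcing yet in column 1 (carry-in 0); K=1 is free and consistent — try it. So K=1.
Step 3. [col 1: E + K ≡ O (mod 10)] from column 1 (K=1, O=0, carry-in 0, digits 0,1 already taken and all letters distinct): E must equal 9 ⇒ E=9.
Step 4. [col 2: S + O ≡ E (mod 10)] from column 2 (O=0, E=9, carry-in 1, digits 0,1,9 already taken and all letters distinct): S must equal 8 ⇒ S=8.
Step 5. [col 3: M + H ≡ S (mod 10)] column 3 (M + H ≡ S (mod 10), carry-in 0) doesn't pin H yet; pick H=3 and continue, so H=3.
Step 6. [col 3: M + H ≡ S (mod 10)] from column 3 (H=3, S=8, carry-in 0, digits 0,1,3,8,9 already taken and all letters distinct): M must equal 5. So M=5.
Step 7. [col 4: M + E ≡ C (mod 10)] in column 4 we have M+E≡C with carry-in 0; given M=5, E=9 and digits 0,1,3,5,8,9 already taken and all letters distinct, that pins C to 4, so C=4.
Step 8. [col 5: N + O ≡ B (mod 10)] column 5 reads N+O+carry(1)=B with O=0; with digits 0,1,3,4,5,8,9 already taken and all letters distinct, the only value for N is 6 ⇒ N=6.
Step 9. [col 5: N + O ≡ B (mod 10)] column 5 reads N+O+carry(1)=B with N=6, O=0; with digits 0,1,3,4,5,6,8,9 already taken and all letters distinct, the only value for B is 7 ⇒ B=7.

Answer: B=7, C=4, E=9, H=3, K=1, M=5, N=6, O=0, S=8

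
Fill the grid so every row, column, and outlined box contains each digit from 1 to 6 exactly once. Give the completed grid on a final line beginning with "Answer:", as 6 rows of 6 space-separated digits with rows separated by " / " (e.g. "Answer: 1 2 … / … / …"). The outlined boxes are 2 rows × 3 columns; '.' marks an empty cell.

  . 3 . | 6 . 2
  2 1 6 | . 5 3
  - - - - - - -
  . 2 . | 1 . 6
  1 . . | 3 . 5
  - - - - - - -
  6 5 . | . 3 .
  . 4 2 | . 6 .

Step 1. [r3c5∈{4}] nothing but 4 survives at r3c5, so r3c5=4.
Step 2. [r5c6∈{1,4}] 4 has one home in col 6: r5c6 ⇒ r5c6=4.
Step 3. [r3c3∈{3,5}] in col 3, 3 fits only at r3c3. So r3c3=3.
Step 4. [r1c1∈{4,5}] r1c1 is the only open cell in col 1 admitting 4, so r1c1=4.
Step 5. [r4c2∈{6}] r4c2's peers cover all but 6, so r4c2=6.
Step 6. [r3c1∈{5}] r3c1's peers cover all but 5, so r3c1=5.
Step 7. [r4c5∈{2}] r4c5's peers cover all but 2, so r4c5=2.
Step 8. [r4c3∈{4}] r4c3 is down to just 4, so r4c3=4.
Step 9. [r6c4∈{5}] r6c4 is down to just 5. So r6c4=5.
Step 10. [r6c6∈{1}] nothing but 1 survives at r6c6 ⇒ r6c6=1.
Step 11. [r1c5∈{1}] r1c5 is down to just 1, so r1c5=1.
Step 12. [r5c3∈{1}] r5c3 has the single candidate 1 ⇒ r5c3=1.
Step 13. [r1c3∈{5}] only 5 remains possible at r1c3, so r1c3=5.
Step 14. [r5c4∈{2}] r5c4 is down to just 2. So r5c4=2.
Step 15. [r6c1∈{3}] only 3 remains possible at r6c1, so r6c1=3.
Step 16. [r2c4∈{4}] r2c4 is down to just 4, so r2c4=4.

Answer: 4 3 5 6 1 2 / 2 1 6 4 5 3 / 5 2 3 1 4 6 / 1 6 4 3 2 5 / 6 5 1 2 3 4 / 3 4 2 5 6 1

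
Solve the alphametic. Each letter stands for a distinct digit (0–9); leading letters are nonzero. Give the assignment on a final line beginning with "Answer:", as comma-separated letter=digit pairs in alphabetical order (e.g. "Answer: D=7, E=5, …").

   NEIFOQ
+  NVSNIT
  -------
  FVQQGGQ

Step 1. [col 1: Q + T ≡ Q (mod 10)] column 1: given nothing yet, carry-in 0, and all letters distinct, none taken yet, Q+T≡Q (mod 10) forces T=0 ⇒ T=0.
Step 2. [F] adding two 6-digit numbers gives at most 6+1 digits, and here it does — F is that final carry and must be 1 ⇒ F=1.
Step 3. [col 1: Q + T ≡ Q (mod 10)] Q=9 is one option consistent with column 1 (Q + T ≡ Q (mod 10), carry-in 0) — take it, so Q=9.
Step 4. [col 2: O + I ≡ G (mod 10)] column 2 (O + I ≡ G (mod 10), carry-in 0) doesn't pin G yet; pick G=8 and continue, so G=8.
Step 5. [col 2: O + I ≡ G (mod 10)] O=2 is one option consistent with column 2 (O + I ≡ G (mod 10), carry-in 0) — take it ⇒ O=2.
Step 6. [col 2: O + I ≡ G (mod 10)] column 2: given O=2, G=8, carry-in 0, and digits 0,1,2,8,9 already taken and all letters distinct, O+I≡G (mod 10) forces I=6. So I=6.
Step 7. [col 3: F + N ≡ G (mod 10)] in column 3 we have F+N≡G with carry-in 0; given F=1, G=8 and digits 0,1,2,6,8,9 already taken and all letters distinct, that pins N to 7, so N=7.
Step 8. [col 4: I + S ≡ Q (mod 10)] in column 4 we have I+S≡Q with carry-in 0; given I=6, Q=9 and digits 0,1,2,6,7,8,9 already taken and all letters distinct, that pins S to 3 ⇒ S=3.
Step 9. [col 5: E + V ≡ Q (mod 10)] several values work for E in column 5 (E + V ≡ Q (mod 10), carry-in 0); try E=5. So E=5.
Step 10. [col 5: E + V ≡ Q (mod 10)] column 5 reads E+V+carry(0)=Q with E=5, Q=9; with digits 0,1,2,3,5,6,7,8,9 already taken and all letters distinct, the only value for V is 4, so V=4.

Answer: E=5, F=1, G=8, I=6, N=7, O=2, Q=9, S=3, T=0, V=4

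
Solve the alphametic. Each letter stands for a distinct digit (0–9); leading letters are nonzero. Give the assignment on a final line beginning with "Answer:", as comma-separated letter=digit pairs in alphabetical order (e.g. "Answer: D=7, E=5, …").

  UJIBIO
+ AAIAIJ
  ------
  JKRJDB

Step 1. [col 1: O + J ≡ B (mod 10)] no forcing yet in column 1 (carry-in 0); O=7 is free and consistent — try it, so O=7.
Step 2. [col 1: O + J ≡ B (mod 10)] several values work for B in column 1 (O + J ≡ B (mod 10), carry-in 0); try B=3 ⇒ B=3.
Step 3. [col 1: O + J ≡ B (mod 10)] in column 1 we have O+J≡B with carry-in 0; given O=7, B=3 and digits 3,7 already taken and all letters distinct, that pins J to 6. So J=6.
Step 4. [col 2: I + I ≡ D (mod 10)] no forcing yet in column 2 (carry-in 1); D=1 is free and consistent — try it, so D=1.
Step 5. [col 2: I + I ≡ D (mod 10)] column 2 (I + I ≡ D (mod 10), carry-in 1) doesn't pin I yet; pick I=5 and continue ⇒ I=5.
Step 6. [col 3: B + A ≡ J (mod 10)] from column 3 (B=3, J=6, carry-in 1, digits 1,3,5,6,7 already taken and all letters distinct): A must equal 2. So A=2.
Step 7. [col 4: I + I ≡ R (mod 10)] column 4 reads I+I+carry(0)=R with I=5; with digits 1,2,3,5,6,7 already taken and all letters distinct, the only value for R is 0 ⇒ R=0.
Step 8. [col 5: J + A ≡ K (mod 10)] column 5: given J=6, A=2, carry-in 1, and digits 0,1,2,3,5,6,7 already taken and all letters distinct, J+A≡K (mod 10) forces K=9. So K=9.
Step 9. [col 6: U + A ≡ J (mod 10)] in column 6 we have U+A≡J with carry-in 0; given A=2, J=6 and digits 0,1,2,3,5,6,7,9 already taken and all letters distinct, that pins U to 4, so U=4.

Answer: A=2, B=3, D=1, I=5, J=6, K=9, O=7, R=0, U=4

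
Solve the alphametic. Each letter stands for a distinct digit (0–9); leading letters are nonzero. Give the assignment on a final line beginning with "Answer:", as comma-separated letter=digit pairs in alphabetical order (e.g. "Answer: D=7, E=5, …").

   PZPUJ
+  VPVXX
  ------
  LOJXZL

Step 1. [col 1: J + X ≡ L (mod 10)] J=8 is one option consistent with column 1 (J + X ≡ L (mod 10), carry-in 0) — take it. So J=8.
Step 2. [col 1: J + X ≡ L (mod 10)] several values work for L in column 1 (J + X ≡ L (mod 10), carry-in 0); try L=1. So L=1.
Step 3. [col 1: J + X ≡ L (mod 10)] from column 1 (J=8, L=1, carry-in 0, digits 1,8 already taken and all letters distinct): X must equal 3. So X=3.
Step 4. [col 2: U + X ≡ Z (mod 10)] several values work for Z in column 2 (U + X ≡ Z (mod 10), carry-in 1); try Z=0 ⇒ Z=0.
Step 5. [col 2: U + X ≡ Z (mod 10)] column 2 reads U+X+carry(1)=Z with X=3, Z=0; with digits 0,1,3,8 already taken and all letters distinct, the only value for U is 6, so U=6.
Step 6. [col 3: P + V ≡ X (mod 10)] V=5 is one option consistent with column 3 (P + V ≡ X (mod 10), carry-in 1) — take it, so V=5.
Step 7. [col 3: P + V ≡ X (mod 10)] from column 3 (V=5, X=3, carry-in 1, digits 0,1,3,5,6,8 already taken and all letters distinct): P must equal 7 ⇒ P=7.
Step 8. [col 5: P + V ≡ O (mod 10)] in column 5 we have P+V≡O with carry-in 0; given P=7, V=5 and digits 0,1,3,5,6,7,8 already taken and all letters distinct, that pins O to 2. So O=2.

Answer: J=8, L=1, O=2, P=7, U=6, V=5, X=3, Z=0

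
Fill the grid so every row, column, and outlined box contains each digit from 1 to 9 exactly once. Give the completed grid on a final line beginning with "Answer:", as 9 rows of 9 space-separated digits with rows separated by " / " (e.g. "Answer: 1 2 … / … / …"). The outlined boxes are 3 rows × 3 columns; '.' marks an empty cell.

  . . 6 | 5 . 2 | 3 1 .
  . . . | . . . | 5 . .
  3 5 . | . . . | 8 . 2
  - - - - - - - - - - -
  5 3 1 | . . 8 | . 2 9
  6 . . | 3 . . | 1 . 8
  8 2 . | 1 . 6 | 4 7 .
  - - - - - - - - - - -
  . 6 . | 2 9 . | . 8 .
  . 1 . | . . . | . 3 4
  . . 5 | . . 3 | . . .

Step 1. [r7c7∈{7}] only 7 remains possible at r7c7. So r7c7=7.
Step 2. [r5c6∈{4,5,7,9}] 9 has one home in box 5: r5c6 ⇒ r5c6=9.
Step 3. [r2c1∈{1,2,4,7,9}] 1 has one home in col 1: r2c1 ⇒ r2c1=1.
Step 4. [r2c3∈{2,4,7,8,9}] across row 2, 2 lands solely at r2c3. So r2c3=2.
Step 5. [r7c1∈{4}] r7c1 has the single candidate 4. So r7c1=4.
Step 6. [r8c3∈{7,8,9}] across col 3, 8 lands solely at r8c3 ⇒ r8c3=8.
Step 7. [r2c5∈{3,4,6,7,8}] r2c5 is the only open cell in row 2 admitting 3, so r2c5=3.
Step 8. [r1c9∈{7}] nothing but 7 survives at r1c9. So r1c9=7.
Step 9. [r1c1∈{9}] only 9 remains possible at r1c1, so r1c1=9.
Step 10. [r2c9∈{6}] nothing but 6 survives at r2c9, so r2c9=6.
Step 11. [r9c8∈{6,9}] in col 8, 6 fits only at r9c8, so r9c8=6.
Step 12. [r7c9∈{1,5}] box 9 places 5 nowhere but r7c9. So r7c9=5.
Step 13. [r5c5∈{2,4,5,7}] 2 has one home in row 5: r5c5, so r5c5=2.
Step 14. [r9c2∈{7,9}] col 2 places 9 nowhere but r9c2, so r9c2=9.
Step 15. [r9c7∈{2}] r9c7 is down to just 2, so r9c7=2.
Step 16. [r9c1∈{7}] only 7 remains possible at r9c1 ⇒ r9c1=7.
Step 17. [r7c6∈{1}] nothing but 1 survives at r7c6 ⇒ r7c6=1.
Step 18. [r3c5∈{1,4,6,7}] in row 3, 1 fits only at r3c5 ⇒ r3c5=1.
Step 19. [r3c4∈{4,6,7,9}] in row 3, 6 fits only at r3c4. So r3c4=6.
Step 20. [r8c4∈{7}] r8c4 is down to just 7, so r8c4=7.
Step 21. [r2c4∈{4,8,9}] 9 has one home in col 4: r2c4 ⇒ r2c4=9.
Step 22. [r2c8∈{4}] r2c8 has the single candidate 4. So r2c8=4.
Step 23. [r1c5∈{4,8}] r1c5 is the only open cell in box 2 admitting 8. So r1c5=8.
Step 24. [r3c6∈{4,7}] col 6 places 4 nowhere but r3c6, so r3c6=4.
Step 25. [r4c4∈{4}] r4c4's peers cover all but 4. So r4c4=4.
Step 26. [r5c3∈{4,7}] across col 3, 4 lands solely at r5c3. So r5c3=4.
Step 27. [r2c2∈{7,8}] in row 2, 8 fits only at r2c2. So r2c2=8.
Step 28. [r6c5∈{5}] nothing but 5 survives at r6c5, so r6c5=5.
Step 29. [r8c7∈{9}] r8c7 has the single candidate 9 ⇒ r8c7=9.
Step 30. [r5c2∈{7}] r5c2's peers cover all but 7 ⇒ r5c2=7.
Step 31. [r4c5∈{7}] nothing but 7 survives at r4c5 ⇒ r4c5=7.
Step 32. [r8c1∈{2}] only 2 remains possible at r8c1. So r8c1=2.
Step 33. [r6c9∈{3}] r6c9's peers cover all but 3 ⇒ r6c9=3.
Step 34. [r1c2∈{4}] r1c2 is down to just 4. So r1c2=4.
Step 35. [r5c8∈{5}] r5c8's peers cover all but 5 ⇒ r5c8=5.
Step 36. [r9c4∈{8}] only 8 remains possible at r9c4 ⇒ r9c4=8.
Step 37. [r9c5∈{4}] only 4 remains possible at r9c5. So r9c5=4.
Step 38. [r4c7∈{6}] r4c7's peers cover all but 6 ⇒ r4c7=6.
Step 39. [r3c3∈{7}] r3c3 has the single candidate 7, so r3c3=7.
Step 40. [r9c9∈{1}] r9c9's peers cover all but 1. So r9c9=1.
Step 41. [r7c3∈{3}] only 3 remains possible at r7c3. So r7c3=3.
Step 42. [r3c8∈{9}] r3c8 has the single candidate 9 ⇒ r3c8=9.
Step 43. [r8c6∈{5}] r8c6 has the single candidate 5, so r8c6=5.
Step 44. [r8c5∈{6}] r8c5 is down to just 6, so r8c5=6.
Step 45. [r6c3∈{9}] r6c3 is down to just 9 ⇒ r6c3=9.
Step 46. [r2c6∈{7}] nothing but 7 survives at r2c6 ⇒ r2c6=7.

Answer: 9 4 6 5 8 2 3 1 7 / 1 8 2 9 3 7 5 4 6 / 3 5 7 6 1 4 8 9 2 / 5 3 1 4 7 8 6 2 9 / 6 7 4 3 2 9 1 5 8 / 8 2 9 1 5 6 4 7 3 / 4 6 3 2 9 1 7 8 5 / 2 1 8 7 6 5 9 3 4 / 7 9 5 8 4 3 2 6 1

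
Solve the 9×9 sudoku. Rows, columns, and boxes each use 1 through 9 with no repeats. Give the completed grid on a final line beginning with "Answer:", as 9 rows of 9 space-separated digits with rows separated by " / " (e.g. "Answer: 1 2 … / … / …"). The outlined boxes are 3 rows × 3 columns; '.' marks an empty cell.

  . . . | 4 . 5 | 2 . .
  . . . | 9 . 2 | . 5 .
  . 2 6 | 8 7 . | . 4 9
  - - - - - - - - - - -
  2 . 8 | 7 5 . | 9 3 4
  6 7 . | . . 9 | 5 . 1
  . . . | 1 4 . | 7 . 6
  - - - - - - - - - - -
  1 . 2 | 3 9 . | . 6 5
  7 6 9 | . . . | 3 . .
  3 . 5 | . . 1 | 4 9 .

Step 1. [r7c7∈{8}] r7c7's peers cover all but 8, so r7c7=8.
Step 2. [r1c8∈{1,7,8}] r1c8 is the only open cell in col 8 admitting 7. So r1c8=7.
Step 3. [r6c3∈{3}] only 3 remains possible at r6c3. So r6c3=3.
Step 4. [r8c9∈{2}] only 2 remains possible at r8c9. So r8c9=2.
Step 5. [r5c5∈{2,3,8}] row 5 places 3 nowhere but r5c5 ⇒ r5c5=3.
Step 6. [r1c3∈{1}] r1c3 is down to just 1, so r1c3=1.
Step 7. [r9c5∈{2,6,8}] r9c5 is the only open cell in col 5 admitting 2. So r9c5=2.
Step 8. [r2c1∈{4,8}] col 1 places 4 nowhere but r2c1, so r2c1=4.
Step 9. [r1c1∈{8,9}] 8 has one home in col 1: r1c1. So r1c1=8.
Step 10. [r8c6∈{4,8}] 4 has one home in row 8: r8c6, so r8c6=4.
Step 11. [r2c2∈{3}] only 3 remains possible at r2c2, so r2c2=3.
Step 12. [r2c5∈{1,6}] in col 5, 1 fits only at r2c5 ⇒ r2c5=1.
Step 13. [r6c8∈{2,8}] r6c8 is the only open cell in row 6 admitting 2, so r6c8=2.
Step 14. [r6c2∈{5,9}] across col 2, 5 lands solely at r6c2, so r6c2=5.
Step 15. [r5c8∈{8}] nothing but 8 survives at r5c8 ⇒ r5c8=8.
Step 16. [r5c4∈{2}] r5c4's peers cover all but 2. So r5c4=2.
Step 17. [r8c4∈{5}] only 5 remains possible at r8c4, so r8c4=5.
Step 18. [r6c6∈{8}] only 8 remains possible at r6c6, so r6c6=8.
Step 19. [r1c2∈{9}] r1c2's peers cover all but 9. So r1c2=9.
Step 20. [r2c3∈{7}] nothing but 7 survives at r2c3. So r2c3=7.
Step 21. [r9c2∈{8}] r9c2 is down to just 8 ⇒ r9c2=8.
Step 22. [r8c8∈{1}] r8c8 is down to just 1 ⇒ r8c8=1.
Step 23. [r1c9∈{3}] nothing but 3 survives at r1c9 ⇒ r1c9=3.
Step 24. [r2c7∈{6}] r2c7's peers cover all but 6 ⇒ r2c7=6.
Step 25. [r3c1∈{5}] r3c1's peers cover all but 5, so r3c1=5.
Step 26. [r9c9∈{7}] r9c9's peers cover all but 7. So r9c9=7.
Step 27. [r3c6∈{3}] r3c6's peers cover all but 3, so r3c6=3.
Step 28. [r7c2∈{4}] r7c2 has the single candidate 4 ⇒ r7c2=4.
Step 29. [r6c1∈{9}] r6c1 has the single candidate 9. So r6c1=9.
Step 30. [r9c4∈{6}] r9c4 has the single candidate 6, so r9c4=6.
Step 31. [r4c2∈{1}] nothing but 1 survives at r4c2. So r4c2=1.
Step 32. [r5c3∈{4}] r5c3's peers cover all but 4, so r5c3=4.
Step 33. [r1c5∈{6}] r1c5 has the single candidate 6. So r1c5=6.
Step 34. [r8c5∈{8}] only 8 remains possible at r8c5 ⇒ r8c5=8.
Step 35. [r2c9∈{8}] r2c9 has the single candidate 8 ⇒ r2c9=8.
Step 36. [r3c7∈{1}] r3c7's peers cover all but 1. So r3c7=1.
Step 37. [r4c6∈{6}] r4c6 has the single candidate 6. So r4c6=6.
Step 38. [r7c6∈{7}] r7c6 has the single candidate 7 ⇒ r7c6=7.

Answer: 8 9 1 4 6 5 2 7 3 / 4 3 7 9 1 2 6 5 8 / 5 2 6 8 7 3 1 4 9 / 2 1 8 7 5 6 9 3 4 / 6 7 4 2 3 9 5 8 1 / 9 5 3 1 4 8 7 2 6 / 1 4 2 3 9 7 8 6 5 / 7 6 9 5 8 4 3 1 2 / 3 8 5 6 2 1 4 9 7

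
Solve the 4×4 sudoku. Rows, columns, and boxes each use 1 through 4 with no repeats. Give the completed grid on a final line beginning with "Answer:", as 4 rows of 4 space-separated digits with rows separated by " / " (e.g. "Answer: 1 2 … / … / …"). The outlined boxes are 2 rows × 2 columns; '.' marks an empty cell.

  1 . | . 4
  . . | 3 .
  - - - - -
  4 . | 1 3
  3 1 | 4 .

Step 1. [r2c1∈{2}] nothing but 2 survives at r2c1 ⇒ r2c1=2.
Step 2. [r4c4∈{2}] r4c4 has the single candidate 2, so r4c4=2.
Step 3. [r1c2∈{3}] r1c2's peers cover all but 3 ⇒ r1c2=3.
Step 4. [r1c3∈{2}] r1c3's peers cover all but 2, so r1c3=2.
Step 5. [r2c4∈{1}] nothing but 1 survives at r2c4 ⇒ r2c4=1.
Step 6. [r2c2∈{4}] nothing but 4 survives at r2c2 ⇒ r2c2=4.
Step 7. [r3c2∈{2}] only 2 remains possible at r3c2, so r3c2=2.

Answer: 1 3 2 4 / 2 4 3 1 / 4 2 1 3 / 3 1 4 2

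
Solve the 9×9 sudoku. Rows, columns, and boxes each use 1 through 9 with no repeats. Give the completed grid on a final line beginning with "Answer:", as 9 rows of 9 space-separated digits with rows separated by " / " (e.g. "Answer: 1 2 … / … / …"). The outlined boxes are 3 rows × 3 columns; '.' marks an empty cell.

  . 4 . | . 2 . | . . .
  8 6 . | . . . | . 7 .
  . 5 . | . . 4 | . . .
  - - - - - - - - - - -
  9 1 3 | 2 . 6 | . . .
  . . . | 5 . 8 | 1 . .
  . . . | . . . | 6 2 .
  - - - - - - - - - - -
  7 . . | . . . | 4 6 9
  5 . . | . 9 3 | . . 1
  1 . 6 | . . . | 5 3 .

Step 1. [r8c8∈{8}] only 8 remains possible at r8c8, so r8c8=8.
Step 2. [r3c5∈{1,3,6,7,8}] across col 5, 6 lands solely at r3c5, so r3c5=6.
Step 3. [r2c9∈{2,3,4,5}] across row 2, 4 lands solely at r2c9. So r2c9=4.
Step 4. [r8c2∈{2}] r8c2 has the single candidate 2 ⇒ r8c2=2.
Step 5. [r5c2∈{7}] r5c2 has the single candidate 7, so r5c2=7.
Step 6. [r7c3∈{8}] r7c3's peers cover all but 8. So r7c3=8.
Step 7. [r7c4∈{1}] nothing but 1 survives at r7c4. So r7c4=1.
Step 8. [r6c1∈{4}] r6c1 is down to just 4. So r6c1=4.
Step 9. [r5c9∈{3}] only 3 remains possible at r5c9 ⇒ r5c9=3.
Step 10. [r5c3∈{2}] r5c3 is down to just 2 ⇒ r5c3=2.
Step 11. [r2c7∈{2,3,9}] 2 has one home in row 2: r2c7 ⇒ r2c7=2.
Step 12. [r3c9∈{8}] r3c9 is down to just 8, so r3c9=8.
Step 13. [r1c4∈{3,7,8,9}] in row 1, 8 fits only at r1c4 ⇒ r1c4=8.
Step 14. [r5c8∈{4,9}] across row 5, 9 lands solely at r5c8 ⇒ r5c8=9.
Step 15. [r8c7∈{7}] r8c7's peers cover all but 7, so r8c7=7.
Step 16. [r3c8∈{1}] r3c8's peers cover all but 1. So r3c8=1.
Step 17. [r1c8∈{5}] r1c8's peers cover all but 5 ⇒ r1c8=5.
Step 18. [r1c1∈{3}] r1c1 is down to just 3 ⇒ r1c1=3.
Step 19. [r1c7∈{9}] r1c7 is down to just 9 ⇒ r1c7=9.
Step 20. [r9c5∈{4,7,8}] 8 has one home in row 9: r9c5. So r9c5=8.
Step 21. [r4c9∈{5,7}] in row 4, 5 fits only at r4c9 ⇒ r4c9=5.
Step 22. [r4c5∈{4,7}] 7 has one home in row 4: r4c5, so r4c5=7.
Step 23. [r7c6∈{2,5}] row 7 places 2 nowhere but r7c6, so r7c6=2.
Step 24. [r2c6∈{1,5,9}] r2c6 is the only open cell in col 6 admitting 5, so r2c6=5.
Step 25. [r9c6∈{7}] r9c6 is down to just 7. So r9c6=7.
Step 26. [r1c6∈{1}] r1c6's peers cover all but 1 ⇒ r1c6=1.
Step 27. [r3c4∈{3,7,9}] across col 4, 7 lands solely at r3c4. So r3c4=7.
Step 28. [r2c4∈{3,9}] 9 has one home in box 2: r2c4 ⇒ r2c4=9.
Step 29. [r2c5∈{3}] only 3 remains possible at r2c5, so r2c5=3.
Step 30. [r9c4∈{4}] r9c4 is down to just 4, so r9c4=4.
Step 31. [r6c3∈{5}] r6c3 is down to just 5, so r6c3=5.
Step 32. [r5c1∈{6}] r5c1 is down to just 6 ⇒ r5c1=6.
Step 33. [r1c9∈{6}] r1c9 has the single candidate 6, so r1c9=6.
Step 34. [r6c6∈{9}] r6c6's peers cover all but 9. So r6c6=9.
Step 35. [r8c4∈{6}] r8c4's peers cover all but 6, so r8c4=6.
Step 36. [r3c3∈{9}] r3c3's peers cover all but 9. So r3c3=9.
Step 37. [r5c5∈{4}] nothing but 4 survives at r5c5 ⇒ r5c5=4.
Step 38. [r4c8∈{4}] only 4 remains possible at r4c8 ⇒ r4c8=4.
Step 39. [r2c3∈{1}] r2c3 is down to just 1, so r2c3=1.
Step 40. [r6c9∈{7}] r6c9 is down to just 7. So r6c9=7.
Step 41. [r1c3∈{7}] r1c3 has the single candidate 7. So r1c3=7.
Step 42. [r8c3∈{4}] nothing but 4 survives at r8c3 ⇒ r8c3=4.
Step 43. [r7c2∈{3}] only 3 remains possible at r7c2. So r7c2=3.
Step 44. [r6c2∈{8}] only 8 remains possible at r6c2. So r6c2=8.
Step 45. [r9c2∈{9}] r9c2's peers cover all but 9 ⇒ r9c2=9.
Step 46. [r9c9∈{2}] r9c9's peers cover all but 2. So r9c9=2.
Step 47. [r7c5∈{5}] nothing but 5 survives at r7c5, so r7c5=5.
Step 48. [r6c5∈{1}] r6c5 has the single candidate 1. So r6c5=1.
Step 49. [r6c4∈{3}] only 3 remains possible at r6c4. So r6c4=3.
Step 50. [r4c7∈{8}] only 8 remains possible at r4c7 ⇒ r4c7=8.
Step 51. [r3c1∈{2}] r3c1 is down to just 2. So r3c1=2.
Step 52. [r3c7∈{3}] r3c7 is down to just 3. So r3c7=3.

Answer: 3 4 7 8 2 1 9 5 6 / 8 6 1 9 3 5 2 7 4 / 2 5 9 7 6 4 3 1 8 / 9 1 3 2 7 6 8 4 5 / 6 7 2 5 4 8 1 9 3 / 4 8 5 3 1 9 6 2 7 / 7 3 8 1 5 2 4 6 9 / 5 2 4 6 9 3 7 8 1 / 1 9 6 4 8 7 5 3 2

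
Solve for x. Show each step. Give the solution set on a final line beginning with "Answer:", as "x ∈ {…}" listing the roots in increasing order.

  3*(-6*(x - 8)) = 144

Step 1. [3*(-6*(x - 8)) = 144] divide by the outer 3 ⇒ div: -6*(x - 8) = 48.
Step 2. [-6*(x - 8) = 48] -6·(inner) — divide through by -6, so div: x - 8 = -8.
Step 3. [x - 8 = -8] peel the -8: add 8 from each side, so sub: x = 0.

Answer: x ∈ {0}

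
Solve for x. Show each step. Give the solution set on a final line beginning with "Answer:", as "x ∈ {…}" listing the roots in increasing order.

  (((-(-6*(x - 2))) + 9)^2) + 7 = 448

Step 1. [(((-(-6*(x - 2))) + 9)^2) + 7 = 448] the outer +7 inverts by subtracting 7 ⇒ sub: ((-(-6*(x - 2))) + 9)^2 = 441.
Step 2. [((-(-6*(x - 2))) + 9)^2 = 441] √ both sides: 441 ≥ 0 gives two branches. So sqrt: (-(-6*(x - 2))) + 9 = 21 or -21.
Step 3. [(-(-6*(x - 2))) + 9 = 21 or -21] the outer +9 inverts by subtracting 9 ⇒ sub: -(-6*(x - 2)) = 12 or -30.
Step 4. [-(-6*(x - 2)) = 12 or -30] leading − — multiply by −1. So neg: -6*(x - 2) = -12 or 30.
Step 5. [-6*(x - 2) = -12 or 30] -6 out front; divide by -6. So div: x - 2 = 2 or -5.
Step 6. [x - 2 = 2 or -5] 2 comes off first (add 2). So sub: x = 4 or -3.

Answer: x ∈ {-3, 4}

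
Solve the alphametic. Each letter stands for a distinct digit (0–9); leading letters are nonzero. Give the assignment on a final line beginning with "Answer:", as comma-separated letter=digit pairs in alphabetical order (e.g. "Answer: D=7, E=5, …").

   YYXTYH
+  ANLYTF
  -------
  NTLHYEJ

Step 1. [col 1: H + F ≡ J (mod 10)] H=3 is one option consistent with column 1 (H + F ≡ J (mod 10), carry-in 0) — take it ⇒ H=3.
Step 2. [col 1: H + F ≡ J (mod 10)] F=9 is one option consistent with column 1 (H + F ≡ J (mod 10), carry-in 0) — take it. So F=9.
Step 3. [N] the sum has 7 digits but both addends have 6; that extra leading digit N is the final carry, namely 1. So N=1.
Step 4. [col 1: H + F ≡ J (mod 10)] column 1 reads H+F+carry(0)=J with H=3, F=9; with digits 1,3,9 already taken and all letters distinct, the only value for J is 2, so J=2.
Step 5. [col 2: Y + T ≡ E (mod 10)] no forcing yet in column 2 (carry-in 1); T=0 is free and consistent — try it, so T=0.
Step 6. [col 2: Y + T ≡ E (mod 10)] no forcing yet in column 2 (carry-in 1); E=7 is free and consistent — try it ⇒ E=7.
Step 7. [col 2: Y + T ≡ E (mod 10)] from column 2 (T=0, E=7, carry-in 1, digits 0,1,2,3,7,9 already taken and all letters distinct): Y must equal 6. So Y=6.
Step 8. [col 4: X + L ≡ H (mod 10)] L=8 is one option consistent with column 4 (X + L ≡ H (mod 10), carry-in 0) — take it. So L=8.
Step 9. [col 4: X + L ≡ H (mod 10)] column 4: given L=8, H=3, carry-in 0, and digits 0,1,2,3,6,7,8,9 already taken and all letters distinct, X+L≡H (mod 10) forces X=5. So X=5.
Step 10. [col 6: Y + A ≡ T (mod 10)] column 6 reads Y+A+carry(0)=T with Y=6, T=0; with digits 0,1,2,3,5,6,7,8,9 already taken and all letters distinct, the only value for A is 4 ⇒ A=4.

Answer: A=4, E=7, F=9, H=3, J=2, L=8, N=1, T=0, X=5, Y=6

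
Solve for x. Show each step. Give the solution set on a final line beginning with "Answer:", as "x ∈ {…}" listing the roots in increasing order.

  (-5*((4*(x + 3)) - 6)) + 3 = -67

Step 1. [(-5*((4*(x + 3)) - 6)) + 3 = -67] subtract 3: x sits inside (… + 3). So sub: -5*((4*(x + 3)) - 6) = -70.
Step 2. [-5*((4*(x + 3)) - 6) = -70] divide by the outer -5. So div: (4*(x + 3)) - 6 = 14.
Step 3. [(4*(x + 3)) - 6 = 14] add 6: x sits inside (… - 6) ⇒ sub: 4*(x + 3) = 20.
Step 4. [4*(x + 3) = 20] leading coefficient 4: divide by 4, so div: x + 3 = 5.
Step 5. [x + 3 = 5] +3 is outermost — subtract 3 both sides. So sub: x = 2.

Answer: x ∈ {2}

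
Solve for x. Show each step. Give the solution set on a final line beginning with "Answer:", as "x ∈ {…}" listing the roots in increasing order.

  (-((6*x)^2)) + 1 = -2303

Step 1. [(-((6*x)^2)) + 1 = -2303] peel the +1: subtract 1 from each side ⇒ sub: -((6*x)^2) = -2304.
Step 2. [-((6*x)^2) = -2304] leading − — multiply by −1. So neg: (6*x)^2 = 2304.
Step 3. [(6*x)^2 = 2304] 2304 ≥ 0, LHS is (·)² — take ±√. So sqrt: 6*x = 48 or -48.
Step 4. [6*x = 48 or -48] leading coefficient 6: divide by 6 ⇒ div: x = 8 or -8.

Answer: x ∈ {-8, 8}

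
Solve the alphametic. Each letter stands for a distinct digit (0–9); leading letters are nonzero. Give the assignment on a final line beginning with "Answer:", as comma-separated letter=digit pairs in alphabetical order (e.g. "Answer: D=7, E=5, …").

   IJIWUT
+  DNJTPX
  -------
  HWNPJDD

Step 1. [H] H is the leading digit of a 7-digit sum of two 6-digit numbers; the final carry is exactly 1 ⇒ H=1.
Step 2. [col 1: T + X ≡ D (mod 10)] several values work for D in column 1 (T + X ≡ D (mod 10), carry-in 0); try D=2 ⇒ D=2.
Step 3. [col 1: T + X ≡ D (mod 10)] no forcing yet in column 1 (carry-in 0); T=8 is free and consistent — try it ⇒ T=8.
Step 4. [col 1: T + X ≡ D (mod 10)] from column 1 (T=8, D=2, carry-in 0, digits 1,2,8 already taken and all letters distinct): X must equal 4. So X=4.
Step 5. [col 2: U + P ≡ D (mod 10)] column 2 (U + P ≡ D (mod 10), carry-in 1) doesn't pin P yet; pick P=6 and continue, so P=6.
Step 6. [col 2: U + P ≡ D (mod 10)] from column 2 (P=6, D=2, carry-in 1, digits 1,2,4,6,8 already taken and all letters distinct): U must equal 5 ⇒ U=5.
Step 7. [col 3: W + T ≡ J (mod 10)] column 3 reads W+T+carry(1)=J with T=8; with digits 1,2,4,5,6,8 already taken and all letters distinct, the only value for W is 0. So W=0.
Step 8. [col 3: W + T ≡ J (mod 10)] from column 3 (W=0, T=8, carry-in 1, digits 0,1,2,4,5,6,8 already taken and all letters distinct): J must equal 9 ⇒ J=9.
Step 9. [col 4: I + J ≡ P (mod 10)] column 4: given J=9, P=6, carry-in 0, and digits 0,1,2,4,5,6,8,9 already taken and all letters distinct, I+J≡P (mod 10) forces I=7 ⇒ I=7.
Step 10. [col 5: J + N ≡ N (mod 10)] from column 5 (J=9, carry-in 1, digits 0,1,2,4,5,6,7,8,9 already taken and all letters distinct): N must equal 3, so N=3.

Answer: D=2, H=1, I=7, J=9, N=3, P=6, T=8, U=5, W=0, X=4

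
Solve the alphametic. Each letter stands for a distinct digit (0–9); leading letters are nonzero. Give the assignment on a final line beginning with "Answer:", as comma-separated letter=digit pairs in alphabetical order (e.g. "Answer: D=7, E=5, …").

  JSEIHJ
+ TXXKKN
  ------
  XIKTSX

Step 1. [col 1: J + N ≡ X (mod 10)] no forcing yet in column 1 (carry-in 0); X=7 is free and consistent — try it. So X=7.
Step 2. [col 1: J + N ≡ X (mod 10)] no forcing yet in column 1 (carry-in 0); N=5 is free and consistent — try it, so N=5.
Step 3. [col 1: J + N ≡ X (mod 10)] in column 1 we have J+N≡X with carry-in 0; given N=5, X=7 and digits 5,7 already taken and all letters distinct, that pins J to 2 ⇒ J=2.
Step 4. [col 2: H + K ≡ S (mod 10)] K=8 is one option consistent with column 2 (H + K ≡ S (mod 10), carry-in 0) — take it. So K=8.
Step 5. [col 2: H + K ≡ S (mod 10)] several values work for S in column 2 (H + K ≡ S (mod 10), carry-in 0); try S=9, so S=9.
Step 6. [col 2: H + K ≡ S (mod 10)] column 2: given K=8, S=9, carry-in 0, and digits 2,5,7,8,9 already taken and all letters distinct, H+K≡S (mod 10) forces H=1 ⇒ H=1.
Step 7. [col 3: I + K ≡ T (mod 10)] from column 3 (K=8, carry-in 0, digits 1,2,5,7,8,9 already taken and all letters distinct): T must equal 4, so T=4.
Step 8. [col 3: I + K ≡ T (mod 10)] from column 3 (K=8, T=4, carry-in 0, digits 1,2,4,5,7,8,9 already taken and all letters distinct): I must equal 6. So I=6.
Step 9. [col 4: E + X ≡ K (mod 10)] from column 4 (X=7, K=8, carry-in 1, digits 1,2,4,5,6,7,8,9 already taken and all letters distinct): E must equal 0, so E=0.

Answer: E=0, H=1, I=6, J=2, K=8, N=5, S=9, T=4, X=7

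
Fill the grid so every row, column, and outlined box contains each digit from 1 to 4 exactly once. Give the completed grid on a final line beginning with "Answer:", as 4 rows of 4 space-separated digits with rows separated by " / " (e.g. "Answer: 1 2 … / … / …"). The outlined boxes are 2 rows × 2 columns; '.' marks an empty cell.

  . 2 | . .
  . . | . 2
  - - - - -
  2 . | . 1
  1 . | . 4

Step 1. [r3c3∈{3}] nothing but 3 survives at r3c3. So r3c3=3.
Step 2. [r2c2∈{1,3,4}] r2c2 is the only open cell in col 2 admitting 1. So r2c2=1.
Step 3. [r2c3∈{4}] nothing but 4 survives at r2c3. So r2c3=4.
Step 4. [r1c1∈{3,4}] 4 has one home in row 1: r1c1, so r1c1=4.
Step 5. [r2c1∈{3}] only 3 remains possible at r2c1 ⇒ r2c1=3.
Step 6. [r1c3∈{1}] r1c3 has the single candidate 1 ⇒ r1c3=1.
Step 7. [r4c2∈{3}] r4c2 has the single candidate 3 ⇒ r4c2=3.
Step 8. [r1c4∈{3}] r1c4's peers cover all but 3 ⇒ r1c4=3.
Step 9. [r4c3∈{2}] only 2 remains possible at r4c3 ⇒ r4c3=2.
Step 10. [r3c2∈{4}] only 4 remains possible at r3c2 ⇒ r3c2=4.

Answer: 4 2 1 3 / 3 1 4 2 / 2 4 3 1 / 1 3 2 4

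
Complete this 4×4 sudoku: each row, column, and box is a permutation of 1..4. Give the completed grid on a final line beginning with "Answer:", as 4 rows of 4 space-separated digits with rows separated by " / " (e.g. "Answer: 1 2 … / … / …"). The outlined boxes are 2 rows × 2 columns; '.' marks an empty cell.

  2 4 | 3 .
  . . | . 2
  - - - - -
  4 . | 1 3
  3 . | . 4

Step 1. [r4c2∈{1,2}] r4c2 is the only open cell in row 4 admitting 1. So r4c2=1.
Step 2. [r3c2∈{2}] r3c2 is down to just 2, so r3c2=2.
Step 3. [r2c3∈{4}] only 4 remains possible at r2c3 ⇒ r2c3=4.
Step 4. [r4c3∈{2}] r4c3's peers cover all but 2. So r4c3=2.
Step 5. [r2c2∈{3}] r2c2's peers cover all but 3, so r2c2=3.
Step 6. [r2c1∈{1}] only 1 remains possible at r2c1. So r2c1=1.
Step 7. [r1c4∈{1}] only 1 remains possible at r1c4 ⇒ r1c4=1.

Answer: 2 4 3 1 / 1 3 4 2 / 4 2 1 3 / 3 1 2 4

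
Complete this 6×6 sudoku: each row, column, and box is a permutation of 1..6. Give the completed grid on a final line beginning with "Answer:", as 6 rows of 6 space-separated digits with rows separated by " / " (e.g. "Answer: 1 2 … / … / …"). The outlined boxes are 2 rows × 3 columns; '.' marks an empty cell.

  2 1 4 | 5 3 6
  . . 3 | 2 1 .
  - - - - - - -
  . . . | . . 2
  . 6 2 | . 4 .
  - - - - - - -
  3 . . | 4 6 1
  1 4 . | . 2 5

Step 1. [r4c1∈{5}] r4c1 is down to just 5. So r4c1=5.
Step 2. [r3c4∈{1,3,6}] in row 3, 6 fits only at r3c4 ⇒ r3c4=6.
Step 3. [r4c6∈{3}] only 3 remains possible at r4c6 ⇒ r4c6=3.
Step 4. [r5c3∈{5}] r5c3's peers cover all but 5, so r5c3=5.
Step 5. [r3c2∈{3}] r3c2 has the single candidate 3. So r3c2=3.
Step 6. [r3c1∈{4}] nothing but 4 survives at r3c1, so r3c1=4.
Step 7. [r6c4∈{3}] r6c4 has the single candidate 3 ⇒ r6c4=3.
Step 8. [r5c2∈{2}] only 2 remains possible at r5c2 ⇒ r5c2=2.
Step 9. [r2c2∈{5}] r2c2 is down to just 5, so r2c2=5.
Step 10. [r3c5∈{5}] r3c5 has the single candidate 5, so r3c5=5.
Step 11. [r6c3∈{6}] r6c3 has the single candidate 6 ⇒ r6c3=6.
Step 12. [r2c6∈{4}] only 4 remains possible at r2c6. So r2c6=4.
Step 13. [r2c1∈{6}] r2c1 is down to just 6. So r2c1=6.
Step 14. [r3c3∈{1}] only 1 remains possible at r3c3. So r3c3=1.
Step 15. [r4c4∈{1}] r4c4 is down to just 1, so r4c4=1.

Answer: 2 1 4 5 3 6 / 6 5 3 2 1 4 / 4 3 1 6 5 2 / 5 6 2 1 4 3 / 3 2 5 4 6 1 / 1 4 6 3 2 5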